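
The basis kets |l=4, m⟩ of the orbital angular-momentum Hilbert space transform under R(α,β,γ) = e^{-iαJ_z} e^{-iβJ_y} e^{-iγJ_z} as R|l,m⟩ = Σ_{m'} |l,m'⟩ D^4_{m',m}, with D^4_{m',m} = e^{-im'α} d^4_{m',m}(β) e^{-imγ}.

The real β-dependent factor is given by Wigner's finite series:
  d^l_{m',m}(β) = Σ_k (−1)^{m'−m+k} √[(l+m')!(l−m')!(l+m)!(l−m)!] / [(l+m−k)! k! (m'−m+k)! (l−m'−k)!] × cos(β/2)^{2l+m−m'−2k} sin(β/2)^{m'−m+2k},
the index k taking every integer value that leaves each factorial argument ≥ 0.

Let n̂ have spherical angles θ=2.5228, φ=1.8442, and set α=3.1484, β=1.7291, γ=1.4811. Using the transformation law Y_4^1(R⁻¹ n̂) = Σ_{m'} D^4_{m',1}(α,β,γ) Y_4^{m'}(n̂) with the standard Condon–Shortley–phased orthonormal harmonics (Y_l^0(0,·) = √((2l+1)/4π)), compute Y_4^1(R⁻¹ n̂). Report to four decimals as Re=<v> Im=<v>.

Need the full column D^4_{m',1} for m'=−4..4 at α=3.1484, β=1.7291, γ=1.4811.
cos(β/2)=0.648983, sin(β/2)=0.760803
d^4_{-4,1}: single k=5 term ⇒ +0.521381;  D = +0.060824-0.517821i
d^4_{-3,1}: k∈[4..5] ⇒ +0.786214 -0.648292 = +0.137922;  D = -0.015157+0.137086i
d^4_{-2,1}: k∈[3..5] ⇒ +0.716964 -1.477976 +0.406234 = -0.354778;  D = -0.036587+0.352886i
d^4_{-1,1}: k∈[2..5] ⇒ +0.432457 -1.782965 +1.225157 -0.112248 = -0.237600;  D = +0.022894-0.236494i
d^4_{0,1}: k∈[1..4] ⇒ +0.164975 -1.360343 +1.869508 -0.428208 = +0.245932;  D = +0.022030-0.244943i
d^4_{1,1}: k∈[0..3] ⇒ +0.031468 -0.648685 +1.782965 -0.816771 = +0.348976;  D = -0.028893+0.347778i
d^4_{2,1}: k∈[0..2] ⇒ -0.156509 +1.075446 -0.985317 = -0.066380;  D = -0.005045+0.066188i
d^4_{3,1}: k∈[0..1] ⇒ +0.343252 -0.786214 = -0.442962;  D = +0.030661-0.441899i
d^4_{4,1}: single k=0 term ⇒ -0.379382;  D = -0.023683+0.378642i
Y_4^{m'}(θ=2.5228,φ=1.8442) and Σ D·Y over m':
  (+0.0608-0.5178i)·(+0.0230-0.0445i)  (-0.0152+0.1371i)·(-0.1455-0.1357i)  (-0.0366+0.3529i)·(-0.3504+0.2133i)  (+0.0229-0.2365i)·(+0.0993+0.3540i)  (+0.0220-0.2449i)·(-0.1583+0.0000i)  (-0.0289+0.3478i)·(-0.0993+0.3540i)  (-0.0050+0.0662i)·(-0.3504-0.2133i)  (+0.0307-0.4419i)·(+0.1455-0.1357i)  (-0.0237+0.3786i)·(+0.0230+0.0445i)
Y_4^1(R⁻¹ n̂) = -0.158048-0.268255i

Re=-0.1580 Im=-0.2683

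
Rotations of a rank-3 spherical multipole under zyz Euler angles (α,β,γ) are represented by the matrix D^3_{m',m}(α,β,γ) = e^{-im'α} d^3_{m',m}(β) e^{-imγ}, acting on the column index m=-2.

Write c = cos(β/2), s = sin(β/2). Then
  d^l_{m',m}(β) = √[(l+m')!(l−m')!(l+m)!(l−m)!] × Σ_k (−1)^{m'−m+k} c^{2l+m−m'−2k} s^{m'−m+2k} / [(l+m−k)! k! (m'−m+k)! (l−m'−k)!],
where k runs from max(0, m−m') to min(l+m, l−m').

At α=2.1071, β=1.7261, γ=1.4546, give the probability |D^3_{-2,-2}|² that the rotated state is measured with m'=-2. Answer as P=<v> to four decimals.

P=0.1938

Split into d^3_{-2,-2}(β=1.7261) × two z-phases.
With c≡cos(β/2)=0.650123 and s≡sin(β/2)=0.759829, N=[1·120·1·120]^{1/2}=120.000000
k∈{0,1} keeps every argument non-negative
  k=0: (−1)^0·120.0000/(120)·0.6501^6·0.7598^0 = +0.075505
  k=1: (−1)^1·120.0000/(24)·0.6501^4·0.7598^2 = -0.515684
d^3_{-2,-2}(1.7261) = +0.075505 -0.515684 = -0.440180
|D^3_{-2,-2}|² = |d^3_{-2,-2}(β)|² = (-0.440180)² = 0.193758 (the z-rotation phases have unit modulus)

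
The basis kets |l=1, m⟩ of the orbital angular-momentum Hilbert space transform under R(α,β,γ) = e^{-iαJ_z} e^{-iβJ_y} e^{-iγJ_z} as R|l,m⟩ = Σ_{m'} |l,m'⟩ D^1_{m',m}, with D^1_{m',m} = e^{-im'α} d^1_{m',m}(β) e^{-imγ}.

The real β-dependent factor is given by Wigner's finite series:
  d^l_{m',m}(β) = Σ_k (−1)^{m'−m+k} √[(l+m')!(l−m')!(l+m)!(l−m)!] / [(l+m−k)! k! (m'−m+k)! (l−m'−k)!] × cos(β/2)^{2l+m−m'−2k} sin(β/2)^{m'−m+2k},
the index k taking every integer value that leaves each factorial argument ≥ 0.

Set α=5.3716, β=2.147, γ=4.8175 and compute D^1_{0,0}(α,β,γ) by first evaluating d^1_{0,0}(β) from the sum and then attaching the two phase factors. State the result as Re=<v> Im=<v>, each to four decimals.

D^1_{0,0}(5.3716,2.147,4.8175) = e^{-i·0·5.3716}·d^1_{0,0}(2.147)·e^{-i·0·4.8175}. Compute d first:
Half-angle: c=0.477051, s=0.878876. N=√(1·1·1·1)=1.000000
k: max(0,(0)−(0))=0 … min(1+(0),1−(0))=1
  k=0: (−1)^0·1.0000/(1)·0.4771^2·0.8789^0 = +0.227578
  k=1: (−1)^1·1.0000/(1)·0.4771^0·0.8789^2 = -0.772422
d^1_{0,0}(2.147) = +0.227578 -0.772422 = -0.544845
D = (+1.000000+0.000000i)·(-0.544845)·(+1.000000+0.000000i) = -0.544845+0.000000i

Re=-0.5448 Im=0.0000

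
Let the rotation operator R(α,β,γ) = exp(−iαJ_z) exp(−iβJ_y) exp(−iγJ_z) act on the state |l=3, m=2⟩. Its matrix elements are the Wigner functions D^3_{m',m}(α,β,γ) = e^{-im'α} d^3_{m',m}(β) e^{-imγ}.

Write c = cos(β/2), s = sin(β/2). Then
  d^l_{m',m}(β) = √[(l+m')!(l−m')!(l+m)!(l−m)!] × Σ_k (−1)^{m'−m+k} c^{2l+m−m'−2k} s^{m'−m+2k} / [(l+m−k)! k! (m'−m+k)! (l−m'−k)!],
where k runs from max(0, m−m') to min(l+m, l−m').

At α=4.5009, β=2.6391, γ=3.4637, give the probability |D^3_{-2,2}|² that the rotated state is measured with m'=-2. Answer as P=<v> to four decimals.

P=0.3067

First d^3_{-2,2}(β=2.6391), then the phase factors e^{-i(-2)α} and e^{-i(2)γ}:
With c≡cos(β/2)=0.248611 and s≡sin(β/2)=0.968603, N=[1·120·120·1]^{1/2}=120.000000
The bounds max(0,m−m')=4 and min(l+m,l−m')=5 give 2 terms
  k=4: (−1)^0·120.0000/(24)·0.2486^2·0.9686^4 = +0.272017
  k=5: (−1)^1·120.0000/(120)·0.2486^0·0.9686^6 = -0.825802
d^3_{-2,2}(2.6391) = +0.272017 -0.825802 = -0.553785
|D^3_{-2,2}|² = |d^3_{-2,2}(β)|² = (-0.553785)² = 0.306678 (the z-rotation phases have unit modulus)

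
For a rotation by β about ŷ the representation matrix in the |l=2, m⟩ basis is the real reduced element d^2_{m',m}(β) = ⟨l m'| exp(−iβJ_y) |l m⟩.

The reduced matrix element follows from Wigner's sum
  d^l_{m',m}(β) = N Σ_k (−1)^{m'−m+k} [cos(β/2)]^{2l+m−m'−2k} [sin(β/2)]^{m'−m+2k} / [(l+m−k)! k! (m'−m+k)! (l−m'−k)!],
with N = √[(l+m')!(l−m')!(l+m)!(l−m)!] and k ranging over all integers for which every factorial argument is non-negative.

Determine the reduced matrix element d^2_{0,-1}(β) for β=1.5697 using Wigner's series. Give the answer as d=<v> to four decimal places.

d=-0.0013

d^2_{0,-1}(β=1.5697) via Wigner's sum:
With c≡cos(β/2)=0.707494 and s≡sin(β/2)=0.706719, N=[2·2·1·6]^{1/2}=4.898979
k: max(0,(-1)−(0))=0 … min(2+(-1),2−(0))=1
  k=0: (−1)^1·4.8990/(2)·0.7075^3·0.7067^1 = -0.613043
  k=1: (−1)^2·4.8990/(2)·0.7075^1·0.7067^3 = +0.611701
d^2_{0,-1}(1.5697) = -0.613043 +0.611701 = -0.001343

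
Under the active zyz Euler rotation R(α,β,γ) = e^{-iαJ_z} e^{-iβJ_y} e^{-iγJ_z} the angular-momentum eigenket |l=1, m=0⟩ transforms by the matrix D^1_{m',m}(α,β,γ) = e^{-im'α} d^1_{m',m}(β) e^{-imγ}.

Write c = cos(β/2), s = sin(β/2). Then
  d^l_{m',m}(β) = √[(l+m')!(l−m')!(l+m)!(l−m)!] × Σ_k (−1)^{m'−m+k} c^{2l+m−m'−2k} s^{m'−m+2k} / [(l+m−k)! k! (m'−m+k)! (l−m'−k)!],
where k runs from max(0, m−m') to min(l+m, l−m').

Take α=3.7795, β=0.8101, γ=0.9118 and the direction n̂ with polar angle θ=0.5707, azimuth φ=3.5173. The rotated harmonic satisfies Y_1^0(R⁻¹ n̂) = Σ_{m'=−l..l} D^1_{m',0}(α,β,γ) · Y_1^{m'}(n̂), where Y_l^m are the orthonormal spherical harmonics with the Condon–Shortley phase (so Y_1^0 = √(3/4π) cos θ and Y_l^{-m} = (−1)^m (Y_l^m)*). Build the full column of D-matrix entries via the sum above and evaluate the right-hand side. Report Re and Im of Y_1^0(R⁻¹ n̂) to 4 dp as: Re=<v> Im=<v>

Need the full column D^1_{m',0} for m'=−1..1 at α=3.7795, β=0.8101, γ=0.9118.
cos(β/2)=0.919083, sin(β/2)=0.394065
d^1_{-1,0}: single k=1 term ⇒ +0.512197;  D = -0.411470-0.305021i
d^1_{0,0}: k∈[0..1] ⇒ +0.844713 -0.155287 = +0.689426;  D = +0.689426+0.000000i
d^1_{1,0}: single k=0 term ⇒ -0.512197;  D = +0.411470-0.305021i
Y_1^{m'}(θ=0.5707,φ=3.5173) and Σ D·Y over m':
  (-0.4115-0.3050i)·(-0.1736+0.0685i)  (+0.6894+0.0000i)·(+0.4112+0.0000i)  (+0.4115-0.3050i)·(+0.1736+0.0685i)
Y_1^0(R⁻¹ n̂) = +0.468133+0.000000i

Re=0.4681 Im=0.0000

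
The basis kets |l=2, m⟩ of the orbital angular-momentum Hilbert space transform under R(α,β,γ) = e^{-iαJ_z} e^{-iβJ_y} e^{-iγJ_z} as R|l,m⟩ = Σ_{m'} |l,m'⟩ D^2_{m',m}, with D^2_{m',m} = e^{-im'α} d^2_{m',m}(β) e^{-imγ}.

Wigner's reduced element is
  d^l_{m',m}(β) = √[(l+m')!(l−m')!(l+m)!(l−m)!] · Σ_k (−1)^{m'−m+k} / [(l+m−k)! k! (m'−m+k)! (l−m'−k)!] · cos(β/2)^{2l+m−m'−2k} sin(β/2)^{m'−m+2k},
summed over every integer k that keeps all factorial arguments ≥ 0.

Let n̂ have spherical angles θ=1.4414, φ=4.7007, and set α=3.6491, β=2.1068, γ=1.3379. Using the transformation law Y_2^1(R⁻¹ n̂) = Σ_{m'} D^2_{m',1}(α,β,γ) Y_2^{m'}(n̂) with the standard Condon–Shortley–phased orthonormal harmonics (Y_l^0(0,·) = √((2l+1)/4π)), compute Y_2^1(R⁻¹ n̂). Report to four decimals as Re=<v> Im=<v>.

Need the full column D^2_{m',1} for m'=−2..2 at α=3.6491, β=2.1068, γ=1.3379.
cos(β/2)=0.494619, sin(β/2)=0.869110
d^2_{-2,1}: single k=3 term ⇒ +0.649419;  D = +0.615859-0.206063i
d^2_{-1,1}: k∈[2..3] ⇒ +0.554386 -0.570557 = -0.016171;  D = +0.010909-0.011937i
d^2_{0,1}: k∈[1..2] ⇒ +0.257610 -0.795372 = -0.537763;  D = -0.124114+0.523244i
d^2_{1,1}: k∈[0..1] ⇒ +0.059853 -0.554386 = -0.494533;  D = -0.134104-0.476004i
d^2_{2,1}: single k=0 term ⇒ -0.210338;  D = +0.148243+0.149218i
Y_2^{m'}(θ=1.4414,φ=4.7007) and Σ D·Y over m':
  (+0.6159-0.2061i)·(-0.3797-0.0089i)  (+0.0109-0.0119i)·(-0.0012+0.0988i)  (-0.1241+0.5232i)·(-0.2996+0.0000i)  (-0.1341-0.4760i)·(+0.0012+0.0988i)  (+0.1482+0.1492i)·(-0.3797+0.0089i)
Y_2^1(R⁻¹ n̂) = -0.208061-0.152063i

Re=-0.2081 Im=-0.1521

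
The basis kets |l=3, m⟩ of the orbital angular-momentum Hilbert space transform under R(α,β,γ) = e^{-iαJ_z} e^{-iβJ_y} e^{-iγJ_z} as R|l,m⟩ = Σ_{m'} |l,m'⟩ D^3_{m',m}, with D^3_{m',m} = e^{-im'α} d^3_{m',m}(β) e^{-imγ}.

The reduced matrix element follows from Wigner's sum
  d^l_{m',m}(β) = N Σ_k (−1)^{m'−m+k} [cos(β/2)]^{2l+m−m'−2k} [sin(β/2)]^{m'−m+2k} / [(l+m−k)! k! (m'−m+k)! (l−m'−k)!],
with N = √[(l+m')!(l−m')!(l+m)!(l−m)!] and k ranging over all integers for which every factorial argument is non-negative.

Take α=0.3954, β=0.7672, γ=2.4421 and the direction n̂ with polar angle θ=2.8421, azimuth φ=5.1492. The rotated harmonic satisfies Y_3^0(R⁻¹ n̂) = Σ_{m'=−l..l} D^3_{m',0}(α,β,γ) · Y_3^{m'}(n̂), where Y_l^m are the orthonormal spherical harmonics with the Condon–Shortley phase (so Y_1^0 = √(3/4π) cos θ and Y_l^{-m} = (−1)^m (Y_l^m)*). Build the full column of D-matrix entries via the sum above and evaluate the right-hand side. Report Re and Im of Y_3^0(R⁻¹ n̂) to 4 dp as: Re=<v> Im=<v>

Need the full column D^3_{m',0} for m'=−3..3 at α=0.3954, β=0.7672, γ=2.4421.
cos(β/2)=0.927323, sin(β/2)=0.374261
d^3_{-3,0}: single k=3 term ⇒ +0.186953;  D = +0.070142+0.173296i
d^3_{-2,0}: k∈[2..3] ⇒ +0.567329 -0.092411 = +0.474918;  D = +0.333999+0.337627i
d^3_{-1,0}: k∈[1..3] ⇒ +0.889040 -0.434440 +0.023588 = +0.478188;  D = +0.441292+0.184187i
d^3_{0,0}: k∈[0..3] ⇒ +0.635897 -0.932217 +0.151846 -0.002748 = -0.147221;  D = -0.147221+0.000000i
d^3_{1,0}: k∈[0..2] ⇒ -0.889040 +0.434440 -0.023588 = -0.478188;  D = -0.441292+0.184187i
d^3_{2,0}: k∈[0..1] ⇒ +0.567329 -0.092411 = +0.474918;  D = +0.333999-0.337627i
d^3_{3,0}: single k=0 term ⇒ -0.186953;  D = -0.070142+0.173296i
Y_3^{m'}(θ=2.8421,φ=5.1492) and Σ D·Y over m':
  (+0.0701+0.1733i)·(-0.0104-0.0028i)  (+0.3340+0.3376i)·(+0.0546-0.0652i)  (+0.4413+0.1842i)·(+0.1438+0.3080i)  (-0.1472+0.0000i)·(-0.5579+0.0000i)  (-0.4413+0.1842i)·(-0.1438+0.3080i)  (+0.3340-0.3376i)·(+0.0546+0.0652i)  (-0.0701+0.1733i)·(+0.0104-0.0028i)
Y_3^0(R⁻¹ n̂) = +0.175561-0.000000i

Re=0.1756 Im=0.0000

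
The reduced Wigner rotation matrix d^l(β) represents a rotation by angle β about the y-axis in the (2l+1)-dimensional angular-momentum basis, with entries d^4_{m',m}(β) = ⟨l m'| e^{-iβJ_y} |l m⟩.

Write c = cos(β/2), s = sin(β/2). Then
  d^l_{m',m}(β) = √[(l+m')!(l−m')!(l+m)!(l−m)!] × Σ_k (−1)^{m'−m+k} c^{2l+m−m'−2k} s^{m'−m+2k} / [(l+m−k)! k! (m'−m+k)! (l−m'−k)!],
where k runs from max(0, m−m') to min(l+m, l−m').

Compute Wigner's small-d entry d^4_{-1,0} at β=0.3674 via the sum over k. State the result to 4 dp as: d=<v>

d^4_{-1,0}(β=0.3674) via Wigner's sum:
Half-angle: c=0.983175, s=0.182669. N=√(6·120·24·24)=643.987578
Admissible k: 1..4 (factorial args all ≥0)
  k=1: (−1)^0·643.9876/(144)·0.9832^7·0.1827^1 = +0.725426
  k=2: (−1)^1·643.9876/(24)·0.9832^5·0.1827^3 = -0.150249
  k=3: (−1)^2·643.9876/(24)·0.9832^3·0.1827^5 = +0.005187
  k=4: (−1)^3·643.9876/(144)·0.9832^1·0.1827^7 = -0.000030
d^4_{-1,0}(0.3674) = +0.725426 -0.150249 +0.005187 -0.000030 = +0.580334

d=0.5803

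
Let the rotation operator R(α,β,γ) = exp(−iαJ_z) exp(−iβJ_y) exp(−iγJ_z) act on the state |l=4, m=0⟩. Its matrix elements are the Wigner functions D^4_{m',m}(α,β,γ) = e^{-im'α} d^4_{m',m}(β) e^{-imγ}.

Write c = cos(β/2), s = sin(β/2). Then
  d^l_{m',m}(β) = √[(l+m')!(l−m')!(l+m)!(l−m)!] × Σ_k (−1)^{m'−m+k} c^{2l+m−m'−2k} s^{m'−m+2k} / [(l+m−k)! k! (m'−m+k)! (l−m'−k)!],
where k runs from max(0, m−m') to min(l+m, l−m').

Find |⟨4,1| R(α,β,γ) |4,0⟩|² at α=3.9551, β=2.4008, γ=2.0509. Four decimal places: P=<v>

P=0.0511

D^4_{1,0}(3.9551,2.4008,2.0509) = e^{-i·1·3.9551}·d^4_{1,0}(2.4008)·e^{-i·0·2.0509}. Compute d first:
Half-angle: c=0.361985, s=0.932184. N=√(120·6·24·24)=643.987578
The bounds max(0,m−m')=0 and min(l+m,l−m')=3 give 4 terms
  k=0: (−1)^1·643.9876/(144)·0.3620^7·0.9322^1 = -0.003395
  k=1: (−1)^2·643.9876/(24)·0.3620^5·0.9322^3 = +0.135090
  k=2: (−1)^3·643.9876/(24)·0.3620^3·0.9322^5 = -0.895872
  k=3: (−1)^4·643.9876/(144)·0.3620^1·0.9322^7 = +0.990186
d^4_{1,0}(2.4008) = -0.003395 +0.135090 -0.895872 +0.990186 = +0.226010
|D^4_{1,0}|² = |d^4_{1,0}(β)|² = (+0.226010)² = 0.051080 (the z-rotation phases have unit modulus)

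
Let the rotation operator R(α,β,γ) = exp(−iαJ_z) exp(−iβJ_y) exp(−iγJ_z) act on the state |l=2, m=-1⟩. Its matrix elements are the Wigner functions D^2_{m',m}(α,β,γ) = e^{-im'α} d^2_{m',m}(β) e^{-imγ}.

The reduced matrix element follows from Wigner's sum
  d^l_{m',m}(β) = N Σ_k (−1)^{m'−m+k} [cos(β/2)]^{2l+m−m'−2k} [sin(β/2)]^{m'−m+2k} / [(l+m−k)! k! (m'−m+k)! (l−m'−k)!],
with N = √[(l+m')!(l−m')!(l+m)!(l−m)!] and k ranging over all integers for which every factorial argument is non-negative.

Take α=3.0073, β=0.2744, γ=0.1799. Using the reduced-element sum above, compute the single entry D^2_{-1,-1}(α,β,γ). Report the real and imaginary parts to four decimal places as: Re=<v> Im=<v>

Re=-0.9069 Im=-0.0414

First d^2_{-1,-1}(β=0.2744), then the phase factors e^{-i(-1)α} and e^{-i(-1)γ}:
Half-angle: c=0.990603, s=0.136770. N=√(1·6·1·6)=6.000000
k∈{0,1} keeps every argument non-negative
  k=0: (−1)^0·6.0000/(6)·0.9906^4·0.1368^0 = +0.962938
  k=1: (−1)^1·6.0000/(2)·0.9906^2·0.1368^2 = -0.055068
d^2_{-1,-1}(0.2744) = +0.962938 -0.055068 = +0.907870
D = (-0.990996+0.133889i)·(+0.907870)·(+0.983862+0.178931i) = -0.906926-0.041391i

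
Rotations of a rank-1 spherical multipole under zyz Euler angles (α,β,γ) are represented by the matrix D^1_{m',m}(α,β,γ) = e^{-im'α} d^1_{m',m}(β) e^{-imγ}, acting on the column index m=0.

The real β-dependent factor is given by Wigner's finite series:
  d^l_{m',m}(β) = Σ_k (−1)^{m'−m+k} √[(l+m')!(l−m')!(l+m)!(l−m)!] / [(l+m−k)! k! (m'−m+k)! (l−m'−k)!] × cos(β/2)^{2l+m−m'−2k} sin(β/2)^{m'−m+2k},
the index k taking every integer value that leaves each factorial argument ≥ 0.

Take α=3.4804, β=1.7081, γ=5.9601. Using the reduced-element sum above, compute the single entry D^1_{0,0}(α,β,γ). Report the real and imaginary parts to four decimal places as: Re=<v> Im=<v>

Split into d^1_{0,0}(β=1.7081) × two z-phases.
Half-angle: c=0.656935, s=0.753947. N=√(1·1·1·1)=1.000000
The bounds max(0,m−m')=0 and min(l+m,l−m')=1 give 2 terms
  k=0: (−1)^0·1.0000/(1)·0.6569^2·0.7539^0 = +0.431564
  k=1: (−1)^1·1.0000/(1)·0.6569^0·0.7539^2 = -0.568436
d^1_{0,0}(1.7081) = +0.431564 -0.568436 = -0.136873
D = (+1.000000+0.000000i)·(-0.136873)·(+1.000000+0.000000i) = -0.136873+0.000000i

Re=-0.1369 Im=0.0000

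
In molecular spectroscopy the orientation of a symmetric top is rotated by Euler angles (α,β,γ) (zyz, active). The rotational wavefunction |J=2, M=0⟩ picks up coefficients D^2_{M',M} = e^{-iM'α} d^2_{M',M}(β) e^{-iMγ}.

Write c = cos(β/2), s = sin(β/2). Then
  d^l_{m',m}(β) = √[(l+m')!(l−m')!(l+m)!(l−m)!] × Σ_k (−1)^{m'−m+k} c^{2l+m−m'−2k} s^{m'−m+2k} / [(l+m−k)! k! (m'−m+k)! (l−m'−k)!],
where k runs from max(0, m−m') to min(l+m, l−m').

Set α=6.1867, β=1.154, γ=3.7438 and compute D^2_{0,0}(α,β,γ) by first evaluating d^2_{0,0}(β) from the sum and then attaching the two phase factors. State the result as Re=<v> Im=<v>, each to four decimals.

Re=-0.2542 Im=0.0000

Split into d^2_{0,0}(β=1.154) × two z-phases.
c=cos(1.154/2)=0.838103, s=sin(1.154/2)=0.545512; N=√[2·2·2·2]=4.000000
The bounds max(0,m−m')=0 and min(l+m,l−m')=2 give 3 terms
  k=0: (−1)^0·4.0000/(4)·0.8381^4·0.5455^0 = +0.493389
  k=1: (−1)^1·4.0000/(1)·0.8381^2·0.5455^2 = -0.836110
  k=2: (−1)^2·4.0000/(4)·0.8381^0·0.5455^4 = +0.088556
d^2_{0,0}(1.154) = +0.493389 -0.836110 +0.088556 = -0.254165
D = (+1.000000+0.000000i)·(-0.254165)·(+1.000000+0.000000i) = -0.254165+0.000000i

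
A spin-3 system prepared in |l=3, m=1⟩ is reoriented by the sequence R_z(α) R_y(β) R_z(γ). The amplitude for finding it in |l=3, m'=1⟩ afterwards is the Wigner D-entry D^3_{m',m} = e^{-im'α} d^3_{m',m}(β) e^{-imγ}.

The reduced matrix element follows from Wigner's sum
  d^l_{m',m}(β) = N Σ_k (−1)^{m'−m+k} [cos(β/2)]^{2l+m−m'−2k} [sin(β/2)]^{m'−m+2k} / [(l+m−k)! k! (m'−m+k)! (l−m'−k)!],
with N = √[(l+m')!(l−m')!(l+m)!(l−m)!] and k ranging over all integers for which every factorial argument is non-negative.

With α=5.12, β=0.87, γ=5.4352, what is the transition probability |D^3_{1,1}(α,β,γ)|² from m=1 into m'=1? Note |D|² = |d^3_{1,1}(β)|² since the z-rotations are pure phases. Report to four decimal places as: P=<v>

Split into d^3_{1,1}(β=0.87) × two z-phases.
With c≡cos(β/2)=0.906870 and s≡sin(β/2)=0.421410, N=[24·2·24·2]^{1/2}=48.000000
k∈{0,1,2} keeps every argument non-negative
  k=0: (−1)^0·48.0000/(48)·0.9069^6·0.4214^0 = +0.556250
  k=1: (−1)^1·48.0000/(6)·0.9069^4·0.4214^2 = -0.960906
  k=2: (−1)^2·48.0000/(8)·0.9069^2·0.4214^4 = +0.155619
d^3_{1,1}(0.87) = +0.556250 -0.960906 +0.155619 = -0.249036
|D^3_{1,1}|² = |d^3_{1,1}(β)|² = (-0.249036)² = 0.062019 (the z-rotation phases have unit modulus)

P=0.0620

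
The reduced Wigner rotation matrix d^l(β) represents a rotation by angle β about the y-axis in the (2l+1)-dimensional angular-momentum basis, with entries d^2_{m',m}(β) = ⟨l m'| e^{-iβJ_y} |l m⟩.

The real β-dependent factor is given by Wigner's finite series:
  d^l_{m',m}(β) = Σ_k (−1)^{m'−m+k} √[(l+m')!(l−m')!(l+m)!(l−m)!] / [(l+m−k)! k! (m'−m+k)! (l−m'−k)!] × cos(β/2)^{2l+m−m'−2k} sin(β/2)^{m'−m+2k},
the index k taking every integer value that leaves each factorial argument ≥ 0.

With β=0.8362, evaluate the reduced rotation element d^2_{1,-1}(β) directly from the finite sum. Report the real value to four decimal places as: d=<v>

d^2_{1,-1}(β=0.8362) via Wigner's sum:
With c≡cos(β/2)=0.913862 and s≡sin(β/2)=0.406025, N=[6·1·1·6]^{1/2}=6.000000
k: max(0,(-1)−(1))=0 … min(2+(-1),2−(1))=1
  k=0: (−1)^2·6.0000/(2)·0.9139^2·0.4060^2 = +0.413036
  k=1: (−1)^3·6.0000/(6)·0.9139^0·0.4060^4 = -0.027178
d^2_{1,-1}(0.8362) = +0.413036 -0.027178 = +0.385858

d=0.3859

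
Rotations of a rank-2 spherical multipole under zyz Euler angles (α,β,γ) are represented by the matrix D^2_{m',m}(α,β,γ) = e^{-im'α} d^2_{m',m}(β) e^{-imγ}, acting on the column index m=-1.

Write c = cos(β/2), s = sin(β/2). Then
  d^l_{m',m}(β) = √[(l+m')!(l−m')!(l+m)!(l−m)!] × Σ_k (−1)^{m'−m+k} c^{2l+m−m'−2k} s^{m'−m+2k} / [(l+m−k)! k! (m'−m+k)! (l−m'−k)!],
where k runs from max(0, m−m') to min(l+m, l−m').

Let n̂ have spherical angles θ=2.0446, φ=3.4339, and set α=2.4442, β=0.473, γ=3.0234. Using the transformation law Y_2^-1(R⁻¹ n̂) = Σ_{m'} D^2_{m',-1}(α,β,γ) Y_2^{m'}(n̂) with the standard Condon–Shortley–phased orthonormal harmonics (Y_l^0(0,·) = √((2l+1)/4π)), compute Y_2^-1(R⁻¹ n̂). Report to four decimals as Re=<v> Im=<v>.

Re=0.0781 Im=-0.1155

Need the full column D^2_{m',-1} for m'=−2..2 at α=2.4442, β=0.473, γ=3.0234.
cos(β/2)=0.972164, sin(β/2)=0.234301
d^2_{-2,-1}: single k=1 term ⇒ +0.430550;  D = -0.024880+0.429831i
d^2_{-1,-1}: k∈[0..1] ⇒ +0.893219 -0.155650 = +0.737569;  D = +0.505561-0.537044i
d^2_{0,-1}: k∈[0..1] ⇒ -0.527314 +0.030630 = -0.496684;  D = +0.493219-0.058568i
d^2_{1,-1}: k∈[0..1] ⇒ +0.155650 -0.003014 = +0.152637;  D = +0.127742+0.083546i
d^2_{2,-1}: single k=0 term ⇒ -0.025009;  D = +0.007252+0.023934i
Y_2^{m'}(θ=2.0446,φ=3.4339) and Σ D·Y over m':
  (-0.0249+0.4298i)·(+0.2551-0.1688i)  (+0.5056-0.5370i)·(+0.3004-0.0904i)  (+0.4932-0.0586i)·(-0.1184+0.0000i)  (+0.1277+0.0835i)·(-0.3004-0.0904i)  (+0.0073+0.0239i)·(+0.2551+0.1688i)
Y_2^-1(R⁻¹ n̂) = +0.078106-0.115544i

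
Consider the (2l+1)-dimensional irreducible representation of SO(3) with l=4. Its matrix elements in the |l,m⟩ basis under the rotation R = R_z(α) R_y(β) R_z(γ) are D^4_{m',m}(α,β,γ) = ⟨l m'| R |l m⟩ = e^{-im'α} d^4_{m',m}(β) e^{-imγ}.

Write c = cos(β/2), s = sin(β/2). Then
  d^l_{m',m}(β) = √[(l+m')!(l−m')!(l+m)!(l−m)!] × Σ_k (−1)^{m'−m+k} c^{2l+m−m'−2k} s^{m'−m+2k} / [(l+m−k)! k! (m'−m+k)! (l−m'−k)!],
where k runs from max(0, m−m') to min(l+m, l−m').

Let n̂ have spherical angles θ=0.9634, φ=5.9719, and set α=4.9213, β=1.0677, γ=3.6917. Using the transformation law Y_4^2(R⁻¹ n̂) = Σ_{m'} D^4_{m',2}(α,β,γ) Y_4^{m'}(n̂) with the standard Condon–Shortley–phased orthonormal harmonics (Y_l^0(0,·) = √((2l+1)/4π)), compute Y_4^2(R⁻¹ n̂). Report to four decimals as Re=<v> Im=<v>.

Need the full column D^4_{m',2} for m'=−4..4 at α=4.9213, β=1.0677, γ=3.6917.
cos(β/2)=0.860854, sin(β/2)=0.508851
d^4_{-4,2}: single k=6 term ⇒ +0.068074;  D = +0.065706-0.017801i
d^4_{-3,2}: k∈[5..6] ⇒ +0.244303 -0.028453 = +0.215850;  D = +0.098425+0.192104i
d^4_{-2,2}: k∈[4..6] ⇒ +0.552299 -0.154378 +0.004495 = +0.402415;  D = -0.312301+0.253784i
d^4_{-1,2}: k∈[3..5] ⇒ +0.880920 -0.461690 +0.032263 = +0.451493;  D = -0.351213-0.283717i
d^4_{0,2}: k∈[2..4] ⇒ +0.999727 -0.931478 +0.122047 = +0.190296;  D = +0.086281-0.169611i
d^4_{1,2}: k∈[1..3] ⇒ +0.756371 -1.321380 +0.307793 = -0.257215;  D = -0.248459-0.066540i
d^4_{2,2}: k∈[0..2] ⇒ +0.301604 -1.264566 +0.552299 = -0.410663;  D = +0.021656-0.410091i
d^4_{3,2}: k∈[0..1] ⇒ -0.667057 +0.699208 = +0.032152;  D = -0.031760+0.005000i
d^4_{4,2}: single k=0 term ⇒ +0.557621;  D = -0.199075-0.520875i
Y_4^{m'}(θ=0.9634,φ=5.9719) and Σ D·Y over m':
  (+0.0657-0.0178i)·(+0.0644+0.1906i)  (+0.0984+0.1921i)·(+0.2352+0.3180i)  (-0.3123+0.2538i)·(+0.2346+0.1684i)  (-0.3512-0.2837i)·(-0.1519-0.0489i)  (+0.0863-0.1696i)·(-0.3235+0.0000i)  (-0.2485-0.0665i)·(+0.1519-0.0489i)  (+0.0217-0.4101i)·(+0.2346-0.1684i)  (-0.0318+0.0050i)·(-0.2352+0.3180i)  (-0.1991-0.5209i)·(+0.0644-0.1906i)
Y_4^2(R⁻¹ n̂) = -0.345909+0.105299i

Re=-0.3459 Im=0.1053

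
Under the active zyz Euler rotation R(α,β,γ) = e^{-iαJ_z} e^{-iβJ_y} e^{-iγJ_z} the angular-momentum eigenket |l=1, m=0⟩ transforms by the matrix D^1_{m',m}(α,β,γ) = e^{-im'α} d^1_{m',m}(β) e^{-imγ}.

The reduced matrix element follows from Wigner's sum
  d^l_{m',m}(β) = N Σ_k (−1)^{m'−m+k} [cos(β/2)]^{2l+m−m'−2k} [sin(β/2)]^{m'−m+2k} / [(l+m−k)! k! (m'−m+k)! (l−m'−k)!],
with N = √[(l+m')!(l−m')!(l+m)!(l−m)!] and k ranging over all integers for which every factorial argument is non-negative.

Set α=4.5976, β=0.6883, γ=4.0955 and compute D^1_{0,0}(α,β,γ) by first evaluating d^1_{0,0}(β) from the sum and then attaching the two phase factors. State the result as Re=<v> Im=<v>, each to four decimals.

D^1_{0,0}(4.5976,0.6883,4.0955) = e^{-i·0·4.5976}·d^1_{0,0}(0.6883)·e^{-i·0·4.0955}. Compute d first:
With c≡cos(β/2)=0.941363 and s≡sin(β/2)=0.337397, N=[1·1·1·1]^{1/2}=1.000000
k∈{0,1} keeps every argument non-negative
  k=0: (−1)^0·1.0000/(1)·0.9414^2·0.3374^0 = +0.886164
  k=1: (−1)^1·1.0000/(1)·0.9414^0·0.3374^2 = -0.113836
d^1_{0,0}(0.6883) = +0.886164 -0.113836 = +0.772327
D = (+1.000000+0.000000i)·(+0.772327)·(+1.000000+0.000000i) = +0.772327+0.000000i

Re=0.7723 Im=0.0000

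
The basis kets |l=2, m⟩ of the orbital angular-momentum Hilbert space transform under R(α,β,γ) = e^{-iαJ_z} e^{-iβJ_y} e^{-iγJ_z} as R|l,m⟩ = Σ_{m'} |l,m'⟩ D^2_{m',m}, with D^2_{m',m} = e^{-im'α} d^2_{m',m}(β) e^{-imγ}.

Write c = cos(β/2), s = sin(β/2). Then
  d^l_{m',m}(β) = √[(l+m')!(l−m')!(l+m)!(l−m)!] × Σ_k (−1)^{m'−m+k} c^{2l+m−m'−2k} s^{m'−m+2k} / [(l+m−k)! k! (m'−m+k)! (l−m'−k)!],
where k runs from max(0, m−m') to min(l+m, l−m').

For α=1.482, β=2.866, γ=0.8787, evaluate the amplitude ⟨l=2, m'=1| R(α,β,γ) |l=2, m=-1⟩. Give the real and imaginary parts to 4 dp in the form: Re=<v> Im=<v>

Re=-0.7470 Im=0.5146

Split into d^2_{1,-1}(β=2.866) × two z-phases.
Half-angle: c=0.137361, s=0.990521. N=√(6·1·1·6)=6.000000
k∈{0,1} keeps every argument non-negative
  k=0: (−1)^2·6.0000/(2)·0.1374^2·0.9905^2 = +0.055536
  k=1: (−1)^3·6.0000/(6)·0.1374^0·0.9905^4 = -0.962620
d^2_{1,-1}(2.866) = +0.055536 -0.962620 = -0.907084
Attach z-rotation phases: D = e^{-i(1)(1.482)}·(-0.907084)·e^{-i(-1)(0.8787)} = -0.746955+0.514646i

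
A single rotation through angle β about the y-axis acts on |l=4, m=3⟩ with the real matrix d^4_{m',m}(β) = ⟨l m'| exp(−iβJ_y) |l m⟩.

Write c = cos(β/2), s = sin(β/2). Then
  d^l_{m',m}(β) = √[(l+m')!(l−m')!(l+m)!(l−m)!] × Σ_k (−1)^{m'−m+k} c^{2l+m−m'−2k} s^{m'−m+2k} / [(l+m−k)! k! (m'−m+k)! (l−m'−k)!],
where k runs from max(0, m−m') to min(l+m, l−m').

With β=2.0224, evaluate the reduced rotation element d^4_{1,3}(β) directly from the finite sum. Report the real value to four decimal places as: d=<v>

d^4_{1,3}(β=2.0224) via Wigner's sum:
Half-angle: c=0.530844, s=0.847469. N=√(120·6·5040·1)=1904.940944
k: max(0,(3)−(1))=2 … min(4+(3),4−(1))=3
  k=2: (−1)^0·1904.9409/(240)·0.5308^6·0.8475^2 = +0.127562
  k=3: (−1)^1·1904.9409/(144)·0.5308^4·0.8475^4 = -0.541855
d^4_{1,3}(2.0224) = +0.127562 -0.541855 = -0.414294

d=-0.4143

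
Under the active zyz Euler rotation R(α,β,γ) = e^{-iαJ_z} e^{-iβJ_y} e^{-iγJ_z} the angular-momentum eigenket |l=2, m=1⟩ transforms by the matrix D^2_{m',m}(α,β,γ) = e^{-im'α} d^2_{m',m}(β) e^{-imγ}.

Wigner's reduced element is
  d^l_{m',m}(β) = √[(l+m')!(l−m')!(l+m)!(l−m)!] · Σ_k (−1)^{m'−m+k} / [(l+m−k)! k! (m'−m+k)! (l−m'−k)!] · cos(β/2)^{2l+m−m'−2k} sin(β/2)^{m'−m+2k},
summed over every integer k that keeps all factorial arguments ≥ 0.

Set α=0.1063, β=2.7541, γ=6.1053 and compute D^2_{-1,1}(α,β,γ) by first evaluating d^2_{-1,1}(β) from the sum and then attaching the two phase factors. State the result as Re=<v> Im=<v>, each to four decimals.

First d^2_{-1,1}(β=2.7541), then the phase factors e^{-i(-1)α} and e^{-i(1)γ}:
c=cos(2.7541/2)=0.192536, s=sin(2.7541/2)=0.981290; N=√[1·6·6·1]=6.000000
k∈{2,3} keeps every argument non-negative
  k=2: (−1)^0·6.0000/(2)·0.1925^2·0.9813^2 = +0.107088
  k=3: (−1)^1·6.0000/(6)·0.1925^0·0.9813^4 = -0.927234
d^2_{-1,1}(2.7541) = +0.107088 -0.927234 = -0.820145
D = (+0.994355+0.106100i)·(-0.820145)·(+0.984220+0.176949i) = -0.787250-0.229949i

Re=-0.7872 Im=-0.2299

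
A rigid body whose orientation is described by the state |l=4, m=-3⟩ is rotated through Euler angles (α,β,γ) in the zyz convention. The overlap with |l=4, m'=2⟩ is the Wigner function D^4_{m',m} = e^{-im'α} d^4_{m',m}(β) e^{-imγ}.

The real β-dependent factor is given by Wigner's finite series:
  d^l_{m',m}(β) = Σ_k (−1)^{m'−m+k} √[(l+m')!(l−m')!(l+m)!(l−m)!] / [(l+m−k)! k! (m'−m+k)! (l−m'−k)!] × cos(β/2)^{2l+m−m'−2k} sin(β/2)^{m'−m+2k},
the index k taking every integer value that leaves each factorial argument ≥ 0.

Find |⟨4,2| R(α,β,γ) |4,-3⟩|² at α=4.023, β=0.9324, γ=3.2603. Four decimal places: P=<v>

First d^4_{2,-3}(β=0.9324), then the phase factors e^{-i(2)α} and e^{-i(-3)γ}:
c=cos(0.9324/2)=0.893283, s=sin(0.9324/2)=0.449495; N=√[720·2·1·5040]=2693.993318
Admissible k: 0..1 (factorial args all ≥0)
  k=0: (−1)^5·2693.9933/(240)·0.8933^3·0.4495^5 = -0.146817
  k=1: (−1)^6·2693.9933/(720)·0.8933^1·0.4495^7 = +0.012392
d^4_{2,-3}(0.9324) = -0.146817 +0.012392 = -0.134426
|D^4_{2,-3}|² = |d^4_{2,-3}(β)|² = (-0.134426)² = 0.018070 (the z-rotation phases have unit modulus)

P=0.0181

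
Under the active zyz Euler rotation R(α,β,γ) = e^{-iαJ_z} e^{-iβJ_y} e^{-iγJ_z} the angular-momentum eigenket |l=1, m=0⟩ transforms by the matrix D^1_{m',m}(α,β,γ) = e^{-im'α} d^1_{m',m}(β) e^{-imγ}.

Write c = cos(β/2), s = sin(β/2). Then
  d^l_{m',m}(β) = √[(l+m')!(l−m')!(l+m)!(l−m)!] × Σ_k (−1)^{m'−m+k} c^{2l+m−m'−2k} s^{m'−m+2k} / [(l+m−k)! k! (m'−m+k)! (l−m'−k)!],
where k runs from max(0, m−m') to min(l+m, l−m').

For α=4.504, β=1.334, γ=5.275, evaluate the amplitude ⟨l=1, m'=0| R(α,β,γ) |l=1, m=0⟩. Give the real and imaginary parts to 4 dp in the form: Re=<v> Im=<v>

First d^1_{0,0}(β=1.334), then the phase factors e^{-i(0)α} and e^{-i(0)γ}:
With c≡cos(β/2)=0.785681 and s≡sin(β/2)=0.618632, N=[1·1·1·1]^{1/2}=1.000000
k∈{0,1} keeps every argument non-negative
  k=0: (−1)^0·1.0000/(1)·0.7857^2·0.6186^0 = +0.617295
  k=1: (−1)^1·1.0000/(1)·0.7857^0·0.6186^2 = -0.382705
d^1_{0,0}(1.334) = +0.617295 -0.382705 = +0.234590
Attach z-rotation phases: D = e^{-i(0)(4.504)}·(+0.234590)·e^{-i(0)(5.275)} = +0.234590+0.000000i

Re=0.2346 Im=0.0000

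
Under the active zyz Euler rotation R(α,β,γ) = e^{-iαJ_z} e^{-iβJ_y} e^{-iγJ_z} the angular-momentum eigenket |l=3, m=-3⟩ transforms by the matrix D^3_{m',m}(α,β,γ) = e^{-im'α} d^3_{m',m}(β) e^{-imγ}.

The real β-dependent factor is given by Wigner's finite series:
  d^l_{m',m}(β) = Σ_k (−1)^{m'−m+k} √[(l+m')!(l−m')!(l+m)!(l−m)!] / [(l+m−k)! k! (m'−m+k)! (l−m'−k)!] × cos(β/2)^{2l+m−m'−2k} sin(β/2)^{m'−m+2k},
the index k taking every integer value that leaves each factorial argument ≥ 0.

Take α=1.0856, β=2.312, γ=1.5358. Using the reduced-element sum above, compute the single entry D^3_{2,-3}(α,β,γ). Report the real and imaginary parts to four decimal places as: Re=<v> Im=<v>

First d^3_{2,-3}(β=2.312), then the phase factors e^{-i(2)α} and e^{-i(-3)γ}:
Half-angle: c=0.403004, s=0.915198. N=√(120·1·1·720)=293.938769
k∈{0} keeps every argument non-negative
  k=0: (−1)^5·293.9388/(120)·0.4030^1·0.9152^5 = -0.633812
d^3_{2,-3}(2.312) = -0.633812
Phases: e^{-i·(2)·1.0856}=-0.564976-0.825108i, e^{-i·(-3)·1.5358}=-0.104796-0.994494i ⇒ D=+0.482558-0.410921i

Re=0.4826 Im=-0.4109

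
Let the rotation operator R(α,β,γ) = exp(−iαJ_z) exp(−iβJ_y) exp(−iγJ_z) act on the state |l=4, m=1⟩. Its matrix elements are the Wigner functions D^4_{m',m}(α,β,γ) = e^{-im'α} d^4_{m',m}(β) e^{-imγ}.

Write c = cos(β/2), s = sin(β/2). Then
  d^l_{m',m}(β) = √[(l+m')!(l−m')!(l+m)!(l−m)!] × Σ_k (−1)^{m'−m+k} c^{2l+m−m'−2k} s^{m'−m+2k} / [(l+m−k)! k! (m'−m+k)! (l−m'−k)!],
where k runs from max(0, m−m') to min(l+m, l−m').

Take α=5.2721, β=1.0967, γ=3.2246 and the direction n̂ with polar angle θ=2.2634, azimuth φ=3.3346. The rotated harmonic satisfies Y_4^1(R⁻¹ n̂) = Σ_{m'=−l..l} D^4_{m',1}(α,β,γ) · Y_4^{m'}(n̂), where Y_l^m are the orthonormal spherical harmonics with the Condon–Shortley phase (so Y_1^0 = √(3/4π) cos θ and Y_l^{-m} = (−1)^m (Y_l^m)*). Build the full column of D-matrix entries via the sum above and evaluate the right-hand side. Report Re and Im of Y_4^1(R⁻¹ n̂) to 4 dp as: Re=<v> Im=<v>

Need the full column D^4_{m',1} for m'=−4..4 at α=5.2721, β=1.0967, γ=3.2246.
cos(β/2)=0.853386, sin(β/2)=0.521280
d^4_{-4,1}: single k=5 term ⇒ +0.179013;  D = +0.098857-0.149241i
d^4_{-3,1}: k∈[4..5] ⇒ +0.518065 -0.115981 = +0.402084;  D = +0.401955+0.010183i
d^4_{-2,1}: k∈[3..5] ⇒ +0.906682 -0.507455 +0.037869 = +0.437096;  D = +0.222617+0.376157i
d^4_{-1,1}: k∈[2..5] ⇒ +1.049577 -1.174861 +0.219183 -0.005452 = +0.088447;  D = -0.040584+0.078586i
d^4_{0,1}: k∈[1..4] ⇒ +0.768429 -1.720308 +0.641885 -0.039917 = -0.349911;  D = +0.348706-0.029012i
d^4_{1,1}: k∈[0..3] ⇒ +0.281296 -1.574366 +1.174861 -0.146122 = -0.264331;  D = +0.158433+0.211589i
d^4_{2,1}: k∈[0..2] ⇒ -0.728996 +1.360023 -0.338303 = +0.292724;  D = +0.105408-0.273087i
d^4_{3,1}: k∈[0..1] ⇒ +0.833076 -0.518065 = +0.315011;  D = +0.309262-0.059908i
d^4_{4,1}: single k=0 term ⇒ -0.479771;  D = -0.327401-0.350698i
Y_4^{m'}(θ=2.2634,φ=3.3346) and Σ D·Y over m':
  (+0.0989-0.1492i)·(+0.1112-0.1083i)  (+0.4020+0.0102i)·(+0.3049-0.1993i)  (+0.2226+0.3762i)·(+0.3403-0.1383i)  (-0.0406+0.0786i)·(-0.0333+0.0065i)  (+0.3487-0.0290i)·(-0.3611+0.0000i)  (+0.1584+0.2116i)·(+0.0333+0.0065i)  (+0.1054-0.2731i)·(+0.3403+0.1383i)  (+0.3093-0.0599i)·(-0.3049-0.1993i)  (-0.3274-0.3507i)·(+0.1112+0.1083i)
Y_4^1(R⁻¹ n̂) = +0.095002-0.187632i

Re=0.0950 Im=-0.1876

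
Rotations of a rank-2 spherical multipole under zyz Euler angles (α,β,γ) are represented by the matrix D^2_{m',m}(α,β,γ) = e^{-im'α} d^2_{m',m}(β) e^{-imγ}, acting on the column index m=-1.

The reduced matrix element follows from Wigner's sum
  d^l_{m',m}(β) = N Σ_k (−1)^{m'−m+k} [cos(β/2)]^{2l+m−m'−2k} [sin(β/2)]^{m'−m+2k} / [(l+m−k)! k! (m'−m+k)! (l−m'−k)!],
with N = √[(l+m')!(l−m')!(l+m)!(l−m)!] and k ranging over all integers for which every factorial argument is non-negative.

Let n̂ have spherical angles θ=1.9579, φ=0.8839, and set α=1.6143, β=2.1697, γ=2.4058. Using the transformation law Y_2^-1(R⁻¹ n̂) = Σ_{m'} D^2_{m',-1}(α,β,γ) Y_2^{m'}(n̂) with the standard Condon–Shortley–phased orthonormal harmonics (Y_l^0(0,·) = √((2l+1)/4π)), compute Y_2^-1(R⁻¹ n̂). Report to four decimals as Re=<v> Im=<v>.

Need the full column D^2_{m',-1} for m'=−2..2 at α=1.6143, β=2.1697, γ=2.4058.
cos(β/2)=0.467045, sin(β/2)=0.884233
d^2_{-2,-1}: single k=1 term ⇒ +0.180166;  D = +0.143560-0.108860i
d^2_{-1,-1}: k∈[0..1] ⇒ +0.047581 -0.511650 = -0.464069;  D = +0.296216+0.357234i
d^2_{0,-1}: k∈[0..1] ⇒ -0.220658 +0.790925 = +0.570267;  D = -0.422738+0.382749i
d^2_{1,-1}: k∈[0..1] ⇒ +0.511650 -0.611319 = -0.099668;  D = -0.070045-0.070905i
d^2_{2,-1}: single k=0 term ⇒ -0.645788;  D = -0.439246+0.473397i
Y_2^{m'}(θ=1.9579,φ=0.8839) and Σ D·Y over m':
  (+0.1436-0.1089i)·(-0.0648-0.3248i)  (+0.2962+0.3572i)·(-0.1713+0.2088i)  (-0.4227+0.3827i)·(-0.1806+0.0000i)  (-0.0700-0.0709i)·(+0.1713+0.2088i)  (-0.4392+0.4734i)·(-0.0648+0.3248i)
Y_2^-1(R⁻¹ n̂) = -0.216148-0.308139i

Re=-0.2161 Im=-0.3081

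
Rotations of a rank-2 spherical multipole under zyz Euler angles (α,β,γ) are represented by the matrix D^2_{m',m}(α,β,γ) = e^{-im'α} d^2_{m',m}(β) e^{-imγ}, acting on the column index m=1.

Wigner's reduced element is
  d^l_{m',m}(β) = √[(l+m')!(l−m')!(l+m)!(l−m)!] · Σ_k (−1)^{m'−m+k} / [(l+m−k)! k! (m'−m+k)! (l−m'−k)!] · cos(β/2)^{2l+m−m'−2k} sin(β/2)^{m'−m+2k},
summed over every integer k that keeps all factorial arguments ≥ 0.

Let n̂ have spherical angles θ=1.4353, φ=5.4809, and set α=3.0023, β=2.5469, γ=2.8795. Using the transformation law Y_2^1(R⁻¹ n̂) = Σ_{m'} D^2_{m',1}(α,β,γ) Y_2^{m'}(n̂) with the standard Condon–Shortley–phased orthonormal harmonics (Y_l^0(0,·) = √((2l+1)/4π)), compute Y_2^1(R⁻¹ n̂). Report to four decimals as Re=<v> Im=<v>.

Need the full column D^2_{m',1} for m'=−2..2 at α=3.0023, β=2.5469, γ=2.8795.
cos(β/2)=0.292984, sin(β/2)=0.956117
d^2_{-2,1}: single k=3 term ⇒ +0.512162;  D = -0.512093+0.008447i
d^2_{-1,1}: k∈[2..3] ⇒ +0.235414 -0.835689 = -0.600276;  D = -0.595755-0.073529i
d^2_{0,1}: k∈[1..2] ⇒ +0.058900 -0.627268 = -0.568368;  D = +0.548958+0.147265i
d^2_{1,1}: k∈[0..1] ⇒ +0.007368 -0.235414 = -0.228045;  D = -0.209920-0.089096i
d^2_{2,1}: single k=0 term ⇒ -0.048092;  D = +0.041232+0.024754i
Y_2^{m'}(θ=1.4353,φ=5.4809) and Σ D·Y over m':
  (-0.5121+0.0084i)·(-0.0128+0.3790i)  (-0.5958-0.0735i)·(+0.0719+0.0743i)  (+0.5490+0.1473i)·(-0.2981+0.0000i)  (-0.2099-0.0891i)·(-0.0719+0.0743i)  (+0.0412+0.0248i)·(-0.0128-0.3790i)
Y_2^1(R⁻¹ n̂) = -0.167089-0.312819i

Re=-0.1671 Im=-0.3128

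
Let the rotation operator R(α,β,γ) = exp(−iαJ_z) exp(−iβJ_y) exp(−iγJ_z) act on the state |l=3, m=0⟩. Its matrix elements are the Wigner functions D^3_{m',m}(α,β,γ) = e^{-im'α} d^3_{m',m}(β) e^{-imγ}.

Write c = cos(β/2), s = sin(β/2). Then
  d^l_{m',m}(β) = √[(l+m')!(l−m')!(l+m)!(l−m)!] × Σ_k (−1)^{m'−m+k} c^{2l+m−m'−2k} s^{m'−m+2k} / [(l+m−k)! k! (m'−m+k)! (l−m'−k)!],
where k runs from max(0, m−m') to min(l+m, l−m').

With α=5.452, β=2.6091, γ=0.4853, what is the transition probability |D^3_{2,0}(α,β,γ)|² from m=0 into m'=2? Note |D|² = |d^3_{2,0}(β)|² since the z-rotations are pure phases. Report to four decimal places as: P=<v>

D^3_{2,0}(5.452,2.6091,0.4853) = e^{-i·2·5.452}·d^3_{2,0}(2.6091)·e^{-i·0·0.4853}. Compute d first:
With c≡cos(β/2)=0.263112 and s≡sin(β/2)=0.964765, N=[120·1·6·6]^{1/2}=65.726707
k∈{0,1} keeps every argument non-negative
  k=0: (−1)^2·65.7267/(12)·0.2631^4·0.9648^2 = +0.024432
  k=1: (−1)^3·65.7267/(12)·0.2631^2·0.9648^4 = -0.328495
d^3_{2,0}(2.6091) = +0.024432 -0.328495 = -0.304062
|D^3_{2,0}|² = |d^3_{2,0}(β)|² = (-0.304062)² = 0.092454 (the z-rotation phases have unit modulus)

P=0.0925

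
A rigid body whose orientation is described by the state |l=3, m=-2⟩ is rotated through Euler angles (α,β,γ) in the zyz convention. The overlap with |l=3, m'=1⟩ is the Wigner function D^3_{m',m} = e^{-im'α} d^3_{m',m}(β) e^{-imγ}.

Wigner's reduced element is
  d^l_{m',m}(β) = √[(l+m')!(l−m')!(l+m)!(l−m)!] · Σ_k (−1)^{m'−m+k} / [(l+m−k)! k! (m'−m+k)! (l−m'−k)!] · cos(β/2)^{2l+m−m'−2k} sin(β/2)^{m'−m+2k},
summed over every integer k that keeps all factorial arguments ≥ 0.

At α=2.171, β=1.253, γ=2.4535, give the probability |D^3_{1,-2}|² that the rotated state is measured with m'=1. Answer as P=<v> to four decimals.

Split into d^3_{1,-2}(β=1.253) × two z-phases.
With c≡cos(β/2)=0.810085 and s≡sin(β/2)=0.586313, N=[24·2·1·120]^{1/2}=75.894664
Admissible k: 0..1 (factorial args all ≥0)
  k=0: (−1)^3·75.8947/(12)·0.8101^3·0.5863^3 = -0.677657
  k=1: (−1)^4·75.8947/(24)·0.8101^1·0.5863^5 = +0.177492
d^3_{1,-2}(1.253) = -0.677657 +0.177492 = -0.500165
|D^3_{1,-2}|² = |d^3_{1,-2}(β)|² = (-0.500165)² = 0.250165 (the z-rotation phases have unit modulus)

P=0.2502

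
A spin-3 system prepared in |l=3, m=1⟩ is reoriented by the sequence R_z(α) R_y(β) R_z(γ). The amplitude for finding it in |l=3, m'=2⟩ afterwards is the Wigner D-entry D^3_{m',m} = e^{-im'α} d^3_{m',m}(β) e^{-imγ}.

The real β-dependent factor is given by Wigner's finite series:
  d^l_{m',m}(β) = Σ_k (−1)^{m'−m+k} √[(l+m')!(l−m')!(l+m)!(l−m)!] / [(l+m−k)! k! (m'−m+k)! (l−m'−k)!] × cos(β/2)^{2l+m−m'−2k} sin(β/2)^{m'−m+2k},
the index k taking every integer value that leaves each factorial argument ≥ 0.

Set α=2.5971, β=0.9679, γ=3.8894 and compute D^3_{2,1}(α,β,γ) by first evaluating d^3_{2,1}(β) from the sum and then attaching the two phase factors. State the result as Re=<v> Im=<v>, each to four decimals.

First d^3_{2,1}(β=0.9679), then the phase factors e^{-i(2)α} and e^{-i(1)γ}:
c=cos(0.9679/2)=0.885164, s=sin(0.9679/2)=0.465279; N=√[120·1·24·2]=75.894664
Admissible k: 0..1 (factorial args all ≥0)
  k=0: (−1)^1·75.8947/(24)·0.8852^5·0.4653^1 = -0.799525
  k=1: (−1)^2·75.8947/(12)·0.8852^3·0.4653^3 = +0.441817
d^3_{2,1}(0.9679) = -0.799525 +0.441817 = -0.357709
Attach z-rotation phases: D = e^{-i(2)(2.5971)}·(-0.357709)·e^{-i(1)(3.8894)} = +0.337091+0.119688i

Re=0.3371 Im=0.1197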